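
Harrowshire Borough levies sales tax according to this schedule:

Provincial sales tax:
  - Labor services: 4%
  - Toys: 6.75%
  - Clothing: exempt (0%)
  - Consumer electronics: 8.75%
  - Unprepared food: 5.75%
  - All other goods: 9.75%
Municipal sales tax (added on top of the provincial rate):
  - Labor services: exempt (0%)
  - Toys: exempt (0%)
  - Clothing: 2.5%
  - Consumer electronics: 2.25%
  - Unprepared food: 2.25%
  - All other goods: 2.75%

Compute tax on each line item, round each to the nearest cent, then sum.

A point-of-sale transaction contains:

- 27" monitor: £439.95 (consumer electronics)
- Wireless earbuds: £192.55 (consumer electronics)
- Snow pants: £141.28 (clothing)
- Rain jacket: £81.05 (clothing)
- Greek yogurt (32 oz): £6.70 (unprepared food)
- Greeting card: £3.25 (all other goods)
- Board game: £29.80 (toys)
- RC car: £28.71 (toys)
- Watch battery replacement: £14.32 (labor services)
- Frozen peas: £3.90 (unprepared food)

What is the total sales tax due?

27" monitor £439.95: consumer electronics → 8.75% + 2.25% municipal = 11% → £48.39
Wireless earbuds £192.55: consumer electronics → 8.75% + 2.25% municipal = 11% → £21.18
Snow pants £141.28: clothing → 0% + 2.5% municipal = 2.5% → £3.53
Rain jacket £81.05: clothing → 0% + 2.5% municipal = 2.5% → £2.03
Greek yogurt (32 oz) £6.70: unprepared food → 5.75% + 2.25% municipal = 8% → £0.54
Greeting card £3.25: all other goods → 9.75% + 2.75% municipal = 12.5% → £0.41
Board game £29.80: toys → 6.75% + 0% municipal = 6.75% → £2.01
RC car £28.71: toys → 6.75% + 0% municipal = 6.75% → £1.94
Watch battery replacement £14.32: labor services → 4% + 0% municipal = 4% → £0.57
Frozen peas £3.90: unprepared food → 5.75% + 2.25% municipal = 8% → £0.31
Total tax = £48.39 + £21.18 + £3.53 + £2.03 + £0.54 + £0.41 + £2.01 + £1.94 + £0.57 + £0.31 = £80.91

£80.91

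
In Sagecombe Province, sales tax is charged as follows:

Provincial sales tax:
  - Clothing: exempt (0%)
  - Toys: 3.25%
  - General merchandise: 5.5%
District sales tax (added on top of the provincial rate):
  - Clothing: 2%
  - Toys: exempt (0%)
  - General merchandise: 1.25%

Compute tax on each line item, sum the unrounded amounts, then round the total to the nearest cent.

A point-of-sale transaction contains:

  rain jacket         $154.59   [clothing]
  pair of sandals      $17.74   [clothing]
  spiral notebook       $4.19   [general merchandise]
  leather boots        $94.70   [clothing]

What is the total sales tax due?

$5.62

Rain jacket $154.59: clothing → 0% + 2% district = 2% → $3.0918
Pair of sandals $17.74: clothing → 0% + 2% district = 2% → $0.3548
Spiral notebook $4.19: general merchandise → 5.5% + 1.25% district = 6.75% → $0.282825
Leather boots $94.70: clothing → 0% + 2% district = 2% → $1.894
Unrounded tax sum = $5.623425 → $5.62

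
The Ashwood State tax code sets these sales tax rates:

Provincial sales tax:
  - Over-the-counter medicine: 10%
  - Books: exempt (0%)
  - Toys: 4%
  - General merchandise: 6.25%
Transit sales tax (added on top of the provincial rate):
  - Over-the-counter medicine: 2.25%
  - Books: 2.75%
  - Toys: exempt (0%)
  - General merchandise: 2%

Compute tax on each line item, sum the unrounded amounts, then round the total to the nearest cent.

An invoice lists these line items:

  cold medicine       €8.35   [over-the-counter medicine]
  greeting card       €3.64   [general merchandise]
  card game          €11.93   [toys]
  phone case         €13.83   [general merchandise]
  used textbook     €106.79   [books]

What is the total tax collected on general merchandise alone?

€1.44

Greeting card €3.64: general merchandise → 6.25% + 2% transit = 8.25% → €0.3003
Phone case €13.83: general merchandise → 6.25% + 2% transit = 8.25% → €1.140975
Tax on general merchandise: unrounded sum = €1.441275 → €1.44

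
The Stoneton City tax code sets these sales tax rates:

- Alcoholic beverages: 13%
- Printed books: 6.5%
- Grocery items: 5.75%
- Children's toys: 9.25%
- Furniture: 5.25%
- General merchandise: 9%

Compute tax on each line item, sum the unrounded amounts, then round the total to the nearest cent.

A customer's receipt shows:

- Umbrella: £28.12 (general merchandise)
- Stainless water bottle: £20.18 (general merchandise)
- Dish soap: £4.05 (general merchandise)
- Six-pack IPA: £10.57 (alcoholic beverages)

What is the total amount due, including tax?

Umbrella £28.12: general merchandise → 9% → £2.5308
Stainless water bottle £20.18: general merchandise → 9% → £1.8162
Dish soap £4.05: general merchandise → 9% → £0.3645
Six-pack IPA £10.57: alcoholic beverages → 13% → £1.3741
Subtotal = £62.92; unrounded tax = £6.0856 → £6.09; total due = £69.01

£69.01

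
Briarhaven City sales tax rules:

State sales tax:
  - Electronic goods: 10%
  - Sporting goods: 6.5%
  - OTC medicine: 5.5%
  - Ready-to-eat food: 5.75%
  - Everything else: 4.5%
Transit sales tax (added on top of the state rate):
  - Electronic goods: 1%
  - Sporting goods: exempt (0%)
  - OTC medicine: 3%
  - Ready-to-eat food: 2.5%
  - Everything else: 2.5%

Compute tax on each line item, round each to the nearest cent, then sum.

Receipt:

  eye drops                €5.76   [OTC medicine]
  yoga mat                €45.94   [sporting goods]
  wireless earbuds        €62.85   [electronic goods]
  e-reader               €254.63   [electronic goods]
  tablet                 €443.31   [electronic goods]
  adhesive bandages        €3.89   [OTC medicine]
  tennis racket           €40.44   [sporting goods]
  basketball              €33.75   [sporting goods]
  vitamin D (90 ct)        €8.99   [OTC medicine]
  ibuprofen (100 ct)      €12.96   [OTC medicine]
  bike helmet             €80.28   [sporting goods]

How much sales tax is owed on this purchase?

€99.39

Eye drops €5.76: OTC medicine → 5.5% + 3% transit = 8.5% → €0.49
Yoga mat €45.94: sporting goods → 6.5% + 0% transit = 6.5% → €2.99
Wireless earbuds €62.85: electronic goods → 10% + 1% transit = 11% → €6.91
E-reader €254.63: electronic goods → 10% + 1% transit = 11% → €28.01
Tablet €443.31: electronic goods → 10% + 1% transit = 11% → €48.76
Adhesive bandages €3.89: OTC medicine → 5.5% + 3% transit = 8.5% → €0.33
Tennis racket €40.44: sporting goods → 6.5% + 0% transit = 6.5% → €2.63
Basketball €33.75: sporting goods → 6.5% + 0% transit = 6.5% → €2.19
Vitamin D (90 ct) €8.99: OTC medicine → 5.5% + 3% transit = 8.5% → €0.76
Ibuprofen (100 ct) €12.96: OTC medicine → 5.5% + 3% transit = 8.5% → €1.10
Bike helmet €80.28: sporting goods → 6.5% + 0% transit = 6.5% → €5.22
Total tax = €0.49 + €2.99 + €6.91 + €28.01 + €48.76 + €0.33 + €2.63 + €2.19 + €0.76 + €1.10 + €5.22 = €99.39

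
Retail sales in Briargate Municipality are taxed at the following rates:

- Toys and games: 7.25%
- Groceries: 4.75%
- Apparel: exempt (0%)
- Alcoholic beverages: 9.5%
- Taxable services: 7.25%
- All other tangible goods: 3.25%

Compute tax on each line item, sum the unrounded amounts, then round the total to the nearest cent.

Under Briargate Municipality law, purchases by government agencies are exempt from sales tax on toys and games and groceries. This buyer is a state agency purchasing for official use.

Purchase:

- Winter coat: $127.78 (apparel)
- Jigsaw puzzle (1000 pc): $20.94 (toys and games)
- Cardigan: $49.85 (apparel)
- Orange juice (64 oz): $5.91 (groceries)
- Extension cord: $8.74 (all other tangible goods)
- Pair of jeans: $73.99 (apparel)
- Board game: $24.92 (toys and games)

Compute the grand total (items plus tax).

$312.41

Winter coat $127.78: apparel → 0% → $0.00
Jigsaw puzzle (1000 pc) $20.94: toys and games, buyer-exempt → 0% → $0.00
Cardigan $49.85: apparel → 0% → $0.00
Orange juice (64 oz) $5.91: groceries, buyer-exempt → 0% → $0.00
Extension cord $8.74: all other tangible goods → 3.25% → $0.28405
Pair of jeans $73.99: apparel → 0% → $0.00
Board game $24.92: toys and games, buyer-exempt → 0% → $0.00
Subtotal = $312.13; unrounded tax = $0.28405 → $0.28; total due = $312.41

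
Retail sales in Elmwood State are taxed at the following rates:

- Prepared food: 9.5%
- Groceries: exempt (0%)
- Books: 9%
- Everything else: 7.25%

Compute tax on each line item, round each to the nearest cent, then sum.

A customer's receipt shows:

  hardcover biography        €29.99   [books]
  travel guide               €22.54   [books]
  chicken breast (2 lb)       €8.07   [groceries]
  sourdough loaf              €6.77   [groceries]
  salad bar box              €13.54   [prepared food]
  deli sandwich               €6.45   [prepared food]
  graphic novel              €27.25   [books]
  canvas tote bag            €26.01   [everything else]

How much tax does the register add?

€10.97

Hardcover biography €29.99: books → 9% → €2.70
Travel guide €22.54: books → 9% → €2.03
Chicken breast (2 lb) €8.07: groceries → 0% → €0.00
Sourdough loaf €6.77: groceries → 0% → €0.00
Salad bar box €13.54: prepared food → 9.5% → €1.29
Deli sandwich €6.45: prepared food → 9.5% → €0.61
Graphic novel €27.25: books → 9% → €2.45
Canvas tote bag €26.01: everything else → 7.25% → €1.89
Total tax = €2.70 + €2.03 + €1.29 + €0.61 + €2.45 + €1.89 = €10.97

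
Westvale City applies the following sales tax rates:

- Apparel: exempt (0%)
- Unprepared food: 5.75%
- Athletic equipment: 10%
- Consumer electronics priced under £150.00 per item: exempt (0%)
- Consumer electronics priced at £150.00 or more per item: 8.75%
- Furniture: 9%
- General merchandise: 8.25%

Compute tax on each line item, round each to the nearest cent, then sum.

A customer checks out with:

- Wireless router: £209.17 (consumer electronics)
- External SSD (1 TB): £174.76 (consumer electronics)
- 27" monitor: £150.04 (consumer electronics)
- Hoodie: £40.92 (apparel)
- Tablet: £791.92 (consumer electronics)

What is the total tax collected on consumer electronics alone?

Wireless router £209.17: consumer electronics, £150.00 or more → 8.75% → £18.30
External SSD (1 TB) £174.76: consumer electronics, £150.00 or more → 8.75% → £15.29
27" monitor £150.04: consumer electronics, £150.00 or more → 8.75% → £13.13
Tablet £791.92: consumer electronics, £150.00 or more → 8.75% → £69.29
Tax on consumer electronics = £18.30 + £15.29 + £13.13 + £69.29 = £116.01

£116.01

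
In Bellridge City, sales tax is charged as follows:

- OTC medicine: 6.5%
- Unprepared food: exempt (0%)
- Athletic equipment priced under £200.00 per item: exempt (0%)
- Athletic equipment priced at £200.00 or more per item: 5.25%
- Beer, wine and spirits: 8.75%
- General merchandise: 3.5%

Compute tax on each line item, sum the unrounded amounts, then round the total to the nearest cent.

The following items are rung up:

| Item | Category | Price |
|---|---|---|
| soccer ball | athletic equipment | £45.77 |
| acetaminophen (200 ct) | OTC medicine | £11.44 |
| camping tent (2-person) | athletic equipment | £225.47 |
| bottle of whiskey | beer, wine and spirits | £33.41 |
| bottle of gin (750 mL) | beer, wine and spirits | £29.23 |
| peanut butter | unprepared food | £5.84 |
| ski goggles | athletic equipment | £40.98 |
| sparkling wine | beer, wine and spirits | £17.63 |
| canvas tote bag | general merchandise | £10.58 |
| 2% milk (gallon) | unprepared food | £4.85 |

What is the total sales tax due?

Soccer ball £45.77: athletic equipment, under £200.00 → 0% → £0.00
Acetaminophen (200 ct) £11.44: OTC medicine → 6.5% → £0.7436
Camping tent (2-person) £225.47: athletic equipment, £200.00 or more → 5.25% → £11.837175
Bottle of whiskey £33.41: beer, wine and spirits → 8.75% → £2.923375
Bottle of gin (750 mL) £29.23: beer, wine and spirits → 8.75% → £2.557625
Peanut butter £5.84: unprepared food → 0% → £0.00
Ski goggles £40.98: athletic equipment, under £200.00 → 0% → £0.00
Sparkling wine £17.63: beer, wine and spirits → 8.75% → £1.542625
Canvas tote bag £10.58: general merchandise → 3.5% → £0.3703
2% milk (gallon) £4.85: unprepared food → 0% → £0.00
Unrounded tax sum = £19.9747 → £19.97

£19.97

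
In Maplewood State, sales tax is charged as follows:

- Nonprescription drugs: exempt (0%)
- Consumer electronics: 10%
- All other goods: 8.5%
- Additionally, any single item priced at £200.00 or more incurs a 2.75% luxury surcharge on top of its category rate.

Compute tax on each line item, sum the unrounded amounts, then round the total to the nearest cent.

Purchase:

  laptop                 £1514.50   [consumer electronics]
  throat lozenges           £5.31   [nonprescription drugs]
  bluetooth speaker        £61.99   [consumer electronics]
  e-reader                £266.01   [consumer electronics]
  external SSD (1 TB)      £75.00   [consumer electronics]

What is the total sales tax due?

£240.71

Laptop £1514.50: consumer electronics → 10% + 2.75% surcharge = 12.75% → £193.09875
Throat lozenges £5.31: nonprescription drugs → 0% → £0.00
Bluetooth speaker £61.99: consumer electronics → 10% → £6.199
E-reader £266.01: consumer electronics → 10% + 2.75% surcharge = 12.75% → £33.916275
External SSD (1 TB) £75.00: consumer electronics → 10% → £7.50
Unrounded tax sum = £240.714025 → £240.71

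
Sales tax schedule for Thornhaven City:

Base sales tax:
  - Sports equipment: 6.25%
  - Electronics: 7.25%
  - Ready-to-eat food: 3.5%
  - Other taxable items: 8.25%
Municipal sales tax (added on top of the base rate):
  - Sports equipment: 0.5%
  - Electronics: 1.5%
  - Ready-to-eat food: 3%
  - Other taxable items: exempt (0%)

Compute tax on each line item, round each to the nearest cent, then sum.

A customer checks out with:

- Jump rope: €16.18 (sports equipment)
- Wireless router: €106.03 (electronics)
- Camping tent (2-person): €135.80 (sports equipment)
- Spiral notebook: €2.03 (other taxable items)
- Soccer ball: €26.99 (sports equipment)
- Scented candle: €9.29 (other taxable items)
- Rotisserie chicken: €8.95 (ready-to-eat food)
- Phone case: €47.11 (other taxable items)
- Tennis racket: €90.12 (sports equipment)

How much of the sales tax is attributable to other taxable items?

€4.83

Spiral notebook €2.03: other taxable items → 8.25% + 0% municipal = 8.25% → €0.17
Scented candle €9.29: other taxable items → 8.25% + 0% municipal = 8.25% → €0.77
Phone case €47.11: other taxable items → 8.25% + 0% municipal = 8.25% → €3.89
Tax on other taxable items = €0.17 + €0.77 + €3.89 = €4.83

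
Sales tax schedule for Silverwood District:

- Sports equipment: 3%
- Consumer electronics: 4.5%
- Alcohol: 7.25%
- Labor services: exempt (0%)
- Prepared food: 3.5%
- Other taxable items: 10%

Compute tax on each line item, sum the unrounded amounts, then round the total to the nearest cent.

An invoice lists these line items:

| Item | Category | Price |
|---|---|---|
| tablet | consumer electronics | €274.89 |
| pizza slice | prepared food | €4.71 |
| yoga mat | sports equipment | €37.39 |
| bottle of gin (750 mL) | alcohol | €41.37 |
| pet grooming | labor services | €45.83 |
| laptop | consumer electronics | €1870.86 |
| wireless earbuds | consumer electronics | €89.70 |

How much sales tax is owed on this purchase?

Tablet €274.89: consumer electronics → 4.5% → €12.37005
Pizza slice €4.71: prepared food → 3.5% → €0.16485
Yoga mat €37.39: sports equipment → 3% → €1.1217
Bottle of gin (750 mL) €41.37: alcohol → 7.25% → €2.999325
Pet grooming €45.83: labor services → 0% → €0.00
Laptop €1870.86: consumer electronics → 4.5% → €84.1887
Wireless earbuds €89.70: consumer electronics → 4.5% → €4.0365
Unrounded tax sum = €104.881125 → €104.88

€104.88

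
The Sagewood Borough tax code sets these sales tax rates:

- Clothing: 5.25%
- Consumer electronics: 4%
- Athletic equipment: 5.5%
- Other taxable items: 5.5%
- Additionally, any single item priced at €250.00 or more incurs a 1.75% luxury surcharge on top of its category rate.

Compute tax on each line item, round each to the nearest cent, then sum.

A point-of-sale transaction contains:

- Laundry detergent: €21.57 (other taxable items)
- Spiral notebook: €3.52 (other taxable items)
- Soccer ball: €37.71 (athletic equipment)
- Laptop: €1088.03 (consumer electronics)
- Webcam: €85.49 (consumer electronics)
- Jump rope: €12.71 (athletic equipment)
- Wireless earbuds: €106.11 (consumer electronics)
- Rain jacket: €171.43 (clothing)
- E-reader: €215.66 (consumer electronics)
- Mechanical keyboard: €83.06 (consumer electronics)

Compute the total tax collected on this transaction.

€95.32

Laundry detergent €21.57: other taxable items → 5.5% → €1.19
Spiral notebook €3.52: other taxable items → 5.5% → €0.19
Soccer ball €37.71: athletic equipment → 5.5% → €2.07
Laptop €1088.03: consumer electronics → 4% + 1.75% surcharge = 5.75% → €62.56
Webcam €85.49: consumer electronics → 4% → €3.42
Jump rope €12.71: athletic equipment → 5.5% → €0.70
Wireless earbuds €106.11: consumer electronics → 4% → €4.24
Rain jacket €171.43: clothing → 5.25% → €9.00
E-reader €215.66: consumer electronics → 4% → €8.63
Mechanical keyboard €83.06: consumer electronics → 4% → €3.32
Total tax = €1.19 + €0.19 + €2.07 + €62.56 + €3.42 + €0.70 + €4.24 + €9.00 + €8.63 + €3.32 = €95.32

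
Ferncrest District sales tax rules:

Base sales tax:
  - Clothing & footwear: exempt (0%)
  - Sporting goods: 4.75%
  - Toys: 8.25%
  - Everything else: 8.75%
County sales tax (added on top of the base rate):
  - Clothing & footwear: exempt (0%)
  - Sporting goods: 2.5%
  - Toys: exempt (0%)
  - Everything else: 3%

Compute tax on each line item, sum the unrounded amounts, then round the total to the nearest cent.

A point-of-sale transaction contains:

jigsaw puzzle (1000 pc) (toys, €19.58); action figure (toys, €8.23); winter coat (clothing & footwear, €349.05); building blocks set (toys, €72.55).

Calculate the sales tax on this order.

€8.28

Jigsaw puzzle (1000 pc) €19.58: toys → 8.25% + 0% county = 8.25% → €1.61535
Action figure €8.23: toys → 8.25% + 0% county = 8.25% → €0.678975
Winter coat €349.05: clothing & footwear → 0% + 0% county = 0% → €0.00
Building blocks set €72.55: toys → 8.25% + 0% county = 8.25% → €5.985375
Unrounded tax sum = €8.2797 → €8.28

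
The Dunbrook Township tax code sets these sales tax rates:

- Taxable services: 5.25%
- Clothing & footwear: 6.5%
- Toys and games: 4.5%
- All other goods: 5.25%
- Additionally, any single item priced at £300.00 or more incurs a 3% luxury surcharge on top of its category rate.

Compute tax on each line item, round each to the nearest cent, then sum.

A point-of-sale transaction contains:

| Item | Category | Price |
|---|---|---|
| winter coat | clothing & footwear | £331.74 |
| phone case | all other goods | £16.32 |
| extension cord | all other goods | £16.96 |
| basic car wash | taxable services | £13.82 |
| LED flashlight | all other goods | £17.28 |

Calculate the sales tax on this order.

£34.91

Winter coat £331.74: clothing & footwear → 6.5% + 3% surcharge = 9.5% → £31.52
Phone case £16.32: all other goods → 5.25% → £0.86
Extension cord £16.96: all other goods → 5.25% → £0.89
Basic car wash £13.82: taxable services → 5.25% → £0.73
LED flashlight £17.28: all other goods → 5.25% → £0.91
Total tax = £31.52 + £0.86 + £0.89 + £0.73 + £0.91 = £34.91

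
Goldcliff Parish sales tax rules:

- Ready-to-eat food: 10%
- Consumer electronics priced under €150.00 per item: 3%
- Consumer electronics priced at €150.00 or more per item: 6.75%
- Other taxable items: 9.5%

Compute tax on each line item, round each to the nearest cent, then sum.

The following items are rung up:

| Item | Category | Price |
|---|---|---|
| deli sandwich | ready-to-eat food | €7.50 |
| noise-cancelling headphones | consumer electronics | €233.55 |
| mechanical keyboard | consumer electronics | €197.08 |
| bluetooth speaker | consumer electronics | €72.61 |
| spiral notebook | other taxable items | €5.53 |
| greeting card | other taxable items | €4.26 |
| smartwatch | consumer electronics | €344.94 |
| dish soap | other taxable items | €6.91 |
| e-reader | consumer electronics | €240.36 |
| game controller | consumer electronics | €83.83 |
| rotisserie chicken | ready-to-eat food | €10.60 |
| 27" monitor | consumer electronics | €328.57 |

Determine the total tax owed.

Deli sandwich €7.50: ready-to-eat food → 10% → €0.75
Noise-cancelling headphones €233.55: consumer electronics, €150.00 or more → 6.75% → €15.76
Mechanical keyboard €197.08: consumer electronics, €150.00 or more → 6.75% → €13.30
Bluetooth speaker €72.61: consumer electronics, under €150.00 → 3% → €2.18
Spiral notebook €5.53: other taxable items → 9.5% → €0.53
Greeting card €4.26: other taxable items → 9.5% → €0.40
Smartwatch €344.94: consumer electronics, €150.00 or more → 6.75% → €23.28
Dish soap €6.91: other taxable items → 9.5% → €0.66
E-reader €240.36: consumer electronics, €150.00 or more → 6.75% → €16.22
Game controller €83.83: consumer electronics, under €150.00 → 3% → €2.51
Rotisserie chicken €10.60: ready-to-eat food → 10% → €1.06
27" monitor €328.57: consumer electronics, €150.00 or more → 6.75% → €22.18
Total tax = €0.75 + €15.76 + €13.30 + €2.18 + €0.53 + €0.40 + €23.28 + €0.66 + €16.22 + €2.51 + €1.06 + €22.18 = €98.83

€98.83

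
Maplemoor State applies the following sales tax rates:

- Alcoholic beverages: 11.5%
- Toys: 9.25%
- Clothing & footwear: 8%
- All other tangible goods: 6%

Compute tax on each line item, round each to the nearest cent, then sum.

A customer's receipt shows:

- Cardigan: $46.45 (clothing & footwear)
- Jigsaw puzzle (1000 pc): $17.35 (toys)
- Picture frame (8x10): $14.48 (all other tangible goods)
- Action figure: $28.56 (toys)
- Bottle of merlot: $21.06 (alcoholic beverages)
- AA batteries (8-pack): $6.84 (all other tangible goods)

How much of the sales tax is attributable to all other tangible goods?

Picture frame (8x10) $14.48: all other tangible goods → 6% → $0.87
AA batteries (8-pack) $6.84: all other tangible goods → 6% → $0.41
Tax on all other tangible goods = $0.87 + $0.41 = $1.28

$1.28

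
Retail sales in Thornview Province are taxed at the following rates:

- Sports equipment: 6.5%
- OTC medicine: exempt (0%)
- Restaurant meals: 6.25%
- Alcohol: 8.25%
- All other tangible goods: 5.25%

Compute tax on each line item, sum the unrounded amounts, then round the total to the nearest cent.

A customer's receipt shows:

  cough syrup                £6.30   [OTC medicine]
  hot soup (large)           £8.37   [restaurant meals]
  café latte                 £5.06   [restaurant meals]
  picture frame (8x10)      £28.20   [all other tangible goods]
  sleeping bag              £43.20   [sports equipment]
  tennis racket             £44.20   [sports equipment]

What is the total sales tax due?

£8.00

Cough syrup £6.30: OTC medicine → 0% → £0.00
Hot soup (large) £8.37: restaurant meals → 6.25% → £0.523125
Café latte £5.06: restaurant meals → 6.25% → £0.31625
Picture frame (8x10) £28.20: all other tangible goods → 5.25% → £1.4805
Sleeping bag £43.20: sports equipment → 6.5% → £2.808
Tennis racket £44.20: sports equipment → 6.5% → £2.873
Unrounded tax sum = £8.000875 → £8.00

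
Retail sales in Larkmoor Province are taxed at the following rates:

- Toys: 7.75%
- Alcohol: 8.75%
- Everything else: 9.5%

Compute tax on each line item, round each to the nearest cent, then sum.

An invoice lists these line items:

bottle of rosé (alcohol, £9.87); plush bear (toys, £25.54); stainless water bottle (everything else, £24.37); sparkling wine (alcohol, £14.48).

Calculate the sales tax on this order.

Bottle of rosé £9.87: alcohol → 8.75% → £0.86
Plush bear £25.54: toys → 7.75% → £1.98
Stainless water bottle £24.37: everything else → 9.5% → £2.32
Sparkling wine £14.48: alcohol → 8.75% → £1.27
Total tax = £0.86 + £1.98 + £2.32 + £1.27 = £6.43

£6.43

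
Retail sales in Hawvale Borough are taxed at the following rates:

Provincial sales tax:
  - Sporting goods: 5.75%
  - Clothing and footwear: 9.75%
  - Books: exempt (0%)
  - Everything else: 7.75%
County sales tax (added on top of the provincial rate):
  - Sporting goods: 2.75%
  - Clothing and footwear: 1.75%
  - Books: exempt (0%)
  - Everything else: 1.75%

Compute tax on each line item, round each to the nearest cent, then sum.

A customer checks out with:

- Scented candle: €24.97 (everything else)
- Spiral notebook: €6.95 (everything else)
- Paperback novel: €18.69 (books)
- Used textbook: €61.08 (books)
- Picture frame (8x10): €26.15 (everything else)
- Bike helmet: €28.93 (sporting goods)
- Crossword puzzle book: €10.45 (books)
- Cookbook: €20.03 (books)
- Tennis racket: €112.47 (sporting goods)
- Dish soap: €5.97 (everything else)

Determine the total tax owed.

€18.10

Scented candle €24.97: everything else → 7.75% + 1.75% county = 9.5% → €2.37
Spiral notebook €6.95: everything else → 7.75% + 1.75% county = 9.5% → €0.66
Paperback novel €18.69: books → 0% + 0% county = 0% → €0.00
Used textbook €61.08: books → 0% + 0% county = 0% → €0.00
Picture frame (8x10) €26.15: everything else → 7.75% + 1.75% county = 9.5% → €2.48
Bike helmet €28.93: sporting goods → 5.75% + 2.75% county = 8.5% → €2.46
Crossword puzzle book €10.45: books → 0% + 0% county = 0% → €0.00
Cookbook €20.03: books → 0% + 0% county = 0% → €0.00
Tennis racket €112.47: sporting goods → 5.75% + 2.75% county = 8.5% → €9.56
Dish soap €5.97: everything else → 7.75% + 1.75% county = 9.5% → €0.57
Total tax = €2.37 + €0.66 + €2.48 + €2.46 + €9.56 + €0.57 = €18.10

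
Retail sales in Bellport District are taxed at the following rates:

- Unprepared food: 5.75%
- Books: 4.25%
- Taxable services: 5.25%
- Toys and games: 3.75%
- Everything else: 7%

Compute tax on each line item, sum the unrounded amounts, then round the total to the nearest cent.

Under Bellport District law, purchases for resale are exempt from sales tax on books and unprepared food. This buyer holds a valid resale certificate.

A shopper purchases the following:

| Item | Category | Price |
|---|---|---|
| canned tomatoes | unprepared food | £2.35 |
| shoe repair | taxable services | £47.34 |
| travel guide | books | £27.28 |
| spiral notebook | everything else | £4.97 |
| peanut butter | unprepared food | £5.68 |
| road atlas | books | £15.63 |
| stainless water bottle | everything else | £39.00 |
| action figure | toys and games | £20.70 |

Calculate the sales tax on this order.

£6.34

Canned tomatoes £2.35: unprepared food, buyer-exempt → 0% → £0.00
Shoe repair £47.34: taxable services → 5.25% → £2.48535
Travel guide £27.28: books, buyer-exempt → 0% → £0.00
Spiral notebook £4.97: everything else → 7% → £0.3479
Peanut butter £5.68: unprepared food, buyer-exempt → 0% → £0.00
Road atlas £15.63: books, buyer-exempt → 0% → £0.00
Stainless water bottle £39.00: everything else → 7% → £2.73
Action figure £20.70: toys and games → 3.75% → £0.77625
Unrounded tax sum = £6.3395 → £6.34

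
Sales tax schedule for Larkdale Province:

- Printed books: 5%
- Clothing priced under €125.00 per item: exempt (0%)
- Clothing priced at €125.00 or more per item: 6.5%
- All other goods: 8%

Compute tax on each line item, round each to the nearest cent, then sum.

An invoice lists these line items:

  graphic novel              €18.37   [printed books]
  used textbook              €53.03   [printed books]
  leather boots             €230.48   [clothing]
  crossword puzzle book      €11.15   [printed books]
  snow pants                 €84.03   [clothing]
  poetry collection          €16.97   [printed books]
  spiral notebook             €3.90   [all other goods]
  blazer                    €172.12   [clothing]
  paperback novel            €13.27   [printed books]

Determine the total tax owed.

Graphic novel €18.37: printed books → 5% → €0.92
Used textbook €53.03: printed books → 5% → €2.65
Leather boots €230.48: clothing, €125.00 or more → 6.5% → €14.98
Crossword puzzle book €11.15: printed books → 5% → €0.56
Snow pants €84.03: clothing, under €125.00 → 0% → €0.00
Poetry collection €16.97: printed books → 5% → €0.85
Spiral notebook €3.90: all other goods → 8% → €0.31
Blazer €172.12: clothing, €125.00 or more → 6.5% → €11.19
Paperback novel €13.27: printed books → 5% → €0.66
Total tax = €0.92 + €2.65 + €14.98 + €0.56 + €0.85 + €0.31 + €11.19 + €0.66 = €32.12

€32.12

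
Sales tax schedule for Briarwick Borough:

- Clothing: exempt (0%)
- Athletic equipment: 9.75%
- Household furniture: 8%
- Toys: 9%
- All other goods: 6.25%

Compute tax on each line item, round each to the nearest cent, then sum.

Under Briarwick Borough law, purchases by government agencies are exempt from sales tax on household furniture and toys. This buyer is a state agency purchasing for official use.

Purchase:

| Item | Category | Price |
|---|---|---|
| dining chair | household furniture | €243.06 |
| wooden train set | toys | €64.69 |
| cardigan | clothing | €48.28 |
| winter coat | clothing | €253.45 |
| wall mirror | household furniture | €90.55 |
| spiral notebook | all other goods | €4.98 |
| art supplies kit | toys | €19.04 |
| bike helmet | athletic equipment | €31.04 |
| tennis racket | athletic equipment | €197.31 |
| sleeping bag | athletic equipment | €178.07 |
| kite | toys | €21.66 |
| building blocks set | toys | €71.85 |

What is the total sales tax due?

€39.94

Dining chair €243.06: household furniture, buyer-exempt → 0% → €0.00
Wooden train set €64.69: toys, buyer-exempt → 0% → €0.00
Cardigan €48.28: clothing → 0% → €0.00
Winter coat €253.45: clothing → 0% → €0.00
Wall mirror €90.55: household furniture, buyer-exempt → 0% → €0.00
Spiral notebook €4.98: all other goods → 6.25% → €0.31
Art supplies kit €19.04: toys, buyer-exempt → 0% → €0.00
Bike helmet €31.04: athletic equipment → 9.75% → €3.03
Tennis racket €197.31: athletic equipment → 9.75% → €19.24
Sleeping bag €178.07: athletic equipment → 9.75% → €17.36
Kite €21.66: toys, buyer-exempt → 0% → €0.00
Building blocks set €71.85: toys, buyer-exempt → 0% → €0.00
Total tax = €0.31 + €3.03 + €19.24 + €17.36 = €39.94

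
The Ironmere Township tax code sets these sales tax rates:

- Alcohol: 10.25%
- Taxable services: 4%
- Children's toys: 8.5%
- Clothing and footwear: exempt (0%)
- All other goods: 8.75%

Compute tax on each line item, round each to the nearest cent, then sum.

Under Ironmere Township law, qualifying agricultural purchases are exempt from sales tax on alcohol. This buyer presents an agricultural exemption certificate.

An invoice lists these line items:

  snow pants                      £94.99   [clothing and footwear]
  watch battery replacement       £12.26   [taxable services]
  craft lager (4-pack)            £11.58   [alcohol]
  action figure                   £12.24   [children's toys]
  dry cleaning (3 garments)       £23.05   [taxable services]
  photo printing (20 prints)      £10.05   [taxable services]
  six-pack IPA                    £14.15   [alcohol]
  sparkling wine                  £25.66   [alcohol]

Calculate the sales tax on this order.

£2.85

Snow pants £94.99: clothing and footwear → 0% → £0.00
Watch battery replacement £12.26: taxable services → 4% → £0.49
Craft lager (4-pack) £11.58: alcohol, buyer-exempt → 0% → £0.00
Action figure £12.24: children's toys → 8.5% → £1.04
Dry cleaning (3 garments) £23.05: taxable services → 4% → £0.92
Photo printing (20 prints) £10.05: taxable services → 4% → £0.40
Six-pack IPA £14.15: alcohol, buyer-exempt → 0% → £0.00
Sparkling wine £25.66: alcohol, buyer-exempt → 0% → £0.00
Total tax = £0.49 + £1.04 + £0.92 + £0.40 = £2.85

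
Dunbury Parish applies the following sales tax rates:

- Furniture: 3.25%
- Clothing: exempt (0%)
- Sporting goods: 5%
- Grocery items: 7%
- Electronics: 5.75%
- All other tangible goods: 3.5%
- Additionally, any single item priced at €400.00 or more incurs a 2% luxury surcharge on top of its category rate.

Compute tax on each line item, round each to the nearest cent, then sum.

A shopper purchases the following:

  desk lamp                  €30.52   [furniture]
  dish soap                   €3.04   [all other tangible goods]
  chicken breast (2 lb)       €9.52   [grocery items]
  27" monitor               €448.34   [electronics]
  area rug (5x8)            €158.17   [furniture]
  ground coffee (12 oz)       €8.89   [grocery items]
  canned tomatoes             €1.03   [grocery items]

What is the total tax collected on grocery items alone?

Chicken breast (2 lb) €9.52: grocery items → 7% → €0.67
Ground coffee (12 oz) €8.89: grocery items → 7% → €0.62
Canned tomatoes €1.03: grocery items → 7% → €0.07
Tax on grocery items = €0.67 + €0.62 + €0.07 = €1.36

€1.36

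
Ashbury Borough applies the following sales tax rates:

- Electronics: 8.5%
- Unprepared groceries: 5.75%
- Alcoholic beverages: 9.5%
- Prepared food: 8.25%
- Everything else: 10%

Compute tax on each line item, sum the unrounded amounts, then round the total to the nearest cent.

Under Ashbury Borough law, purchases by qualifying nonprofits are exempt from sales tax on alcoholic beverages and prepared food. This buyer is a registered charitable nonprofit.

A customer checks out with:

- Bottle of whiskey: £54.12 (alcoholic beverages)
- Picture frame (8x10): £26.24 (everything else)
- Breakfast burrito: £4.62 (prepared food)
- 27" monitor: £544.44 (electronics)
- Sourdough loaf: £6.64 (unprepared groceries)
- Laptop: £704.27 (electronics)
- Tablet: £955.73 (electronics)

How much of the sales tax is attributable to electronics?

27" monitor £544.44: electronics → 8.5% → £46.2774
Laptop £704.27: electronics → 8.5% → £59.86295
Tablet £955.73: electronics → 8.5% → £81.23705
Tax on electronics: unrounded sum = £187.3774 → £187.38

£187.38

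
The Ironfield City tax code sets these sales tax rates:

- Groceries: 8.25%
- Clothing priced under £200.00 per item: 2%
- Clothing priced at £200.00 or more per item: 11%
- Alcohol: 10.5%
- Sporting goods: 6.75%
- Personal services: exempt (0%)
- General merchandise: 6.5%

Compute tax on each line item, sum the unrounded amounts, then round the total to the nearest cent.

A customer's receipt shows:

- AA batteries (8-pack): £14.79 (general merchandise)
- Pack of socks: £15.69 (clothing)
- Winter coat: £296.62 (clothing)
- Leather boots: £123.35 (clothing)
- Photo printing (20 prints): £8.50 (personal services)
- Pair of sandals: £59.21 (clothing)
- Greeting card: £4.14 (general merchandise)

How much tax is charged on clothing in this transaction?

Pack of socks £15.69: clothing, under £200.00 → 2% → £0.3138
Winter coat £296.62: clothing, £200.00 or more → 11% → £32.6282
Leather boots £123.35: clothing, under £200.00 → 2% → £2.467
Pair of sandals £59.21: clothing, under £200.00 → 2% → £1.1842
Tax on clothing: unrounded sum = £36.5932 → £36.59

£36.59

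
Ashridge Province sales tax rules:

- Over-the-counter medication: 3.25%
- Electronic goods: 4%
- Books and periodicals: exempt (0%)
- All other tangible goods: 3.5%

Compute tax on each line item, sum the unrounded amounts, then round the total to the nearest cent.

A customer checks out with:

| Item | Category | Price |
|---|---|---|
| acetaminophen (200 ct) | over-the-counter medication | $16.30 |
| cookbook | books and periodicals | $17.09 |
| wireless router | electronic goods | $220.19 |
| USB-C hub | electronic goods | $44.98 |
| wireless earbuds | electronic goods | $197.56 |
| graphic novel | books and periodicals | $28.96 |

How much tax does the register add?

Acetaminophen (200 ct) $16.30: over-the-counter medication → 3.25% → $0.52975
Cookbook $17.09: books and periodicals → 0% → $0.00
Wireless router $220.19: electronic goods → 4% → $8.8076
USB-C hub $44.98: electronic goods → 4% → $1.7992
Wireless earbuds $197.56: electronic goods → 4% → $7.9024
Graphic novel $28.96: books and periodicals → 0% → $0.00
Unrounded tax sum = $19.03895 → $19.04

$19.04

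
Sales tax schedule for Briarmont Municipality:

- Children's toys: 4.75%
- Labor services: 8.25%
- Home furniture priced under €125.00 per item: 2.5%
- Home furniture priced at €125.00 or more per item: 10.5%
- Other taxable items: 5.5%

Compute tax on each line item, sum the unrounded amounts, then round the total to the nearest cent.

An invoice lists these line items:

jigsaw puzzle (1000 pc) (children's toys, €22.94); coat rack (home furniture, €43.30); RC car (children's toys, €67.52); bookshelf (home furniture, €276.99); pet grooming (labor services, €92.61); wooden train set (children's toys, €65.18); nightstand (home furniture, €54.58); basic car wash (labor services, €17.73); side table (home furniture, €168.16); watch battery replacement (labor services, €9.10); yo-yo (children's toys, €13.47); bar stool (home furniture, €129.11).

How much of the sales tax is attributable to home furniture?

Coat rack €43.30: home furniture, under €125.00 → 2.5% → €1.0825
Bookshelf €276.99: home furniture, €125.00 or more → 10.5% → €29.08395
Nightstand €54.58: home furniture, under €125.00 → 2.5% → €1.3645
Side table €168.16: home furniture, €125.00 or more → 10.5% → €17.6568
Bar stool €129.11: home furniture, €125.00 or more → 10.5% → €13.55655
Tax on home furniture: unrounded sum = €62.7443 → €62.74

€62.74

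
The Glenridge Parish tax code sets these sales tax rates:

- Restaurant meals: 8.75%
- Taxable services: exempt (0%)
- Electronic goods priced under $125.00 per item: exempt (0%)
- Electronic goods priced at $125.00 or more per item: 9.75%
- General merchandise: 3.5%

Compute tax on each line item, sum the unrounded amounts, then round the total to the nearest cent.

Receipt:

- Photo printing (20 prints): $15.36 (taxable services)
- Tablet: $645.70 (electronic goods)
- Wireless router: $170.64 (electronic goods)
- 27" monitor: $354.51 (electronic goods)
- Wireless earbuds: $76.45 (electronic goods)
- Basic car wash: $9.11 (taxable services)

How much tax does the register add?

Photo printing (20 prints) $15.36: taxable services → 0% → $0.00
Tablet $645.70: electronic goods, $125.00 or more → 9.75% → $62.95575
Wireless router $170.64: electronic goods, $125.00 or more → 9.75% → $16.6374
27" monitor $354.51: electronic goods, $125.00 or more → 9.75% → $34.564725
Wireless earbuds $76.45: electronic goods, under $125.00 → 0% → $0.00
Basic car wash $9.11: taxable services → 0% → $0.00
Unrounded tax sum = $114.157875 → $114.16

$114.16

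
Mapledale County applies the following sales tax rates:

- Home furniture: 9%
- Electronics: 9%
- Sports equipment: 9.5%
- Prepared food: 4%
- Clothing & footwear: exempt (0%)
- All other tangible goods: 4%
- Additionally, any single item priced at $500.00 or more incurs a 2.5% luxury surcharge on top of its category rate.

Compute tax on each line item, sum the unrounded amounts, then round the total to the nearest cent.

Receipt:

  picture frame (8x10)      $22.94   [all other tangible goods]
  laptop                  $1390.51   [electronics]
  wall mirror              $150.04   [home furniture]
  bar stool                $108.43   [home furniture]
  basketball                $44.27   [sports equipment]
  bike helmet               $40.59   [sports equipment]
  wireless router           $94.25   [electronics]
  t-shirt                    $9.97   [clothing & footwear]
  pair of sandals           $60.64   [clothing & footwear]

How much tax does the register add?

$200.63

Picture frame (8x10) $22.94: all other tangible goods → 4% → $0.9176
Laptop $1390.51: electronics → 9% + 2.5% surcharge = 11.5% → $159.90865
Wall mirror $150.04: home furniture → 9% → $13.5036
Bar stool $108.43: home furniture → 9% → $9.7587
Basketball $44.27: sports equipment → 9.5% → $4.20565
Bike helmet $40.59: sports equipment → 9.5% → $3.85605
Wireless router $94.25: electronics → 9% → $8.4825
T-shirt $9.97: clothing & footwear → 0% → $0.00
Pair of sandals $60.64: clothing & footwear → 0% → $0.00
Unrounded tax sum = $200.63275 → $200.63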